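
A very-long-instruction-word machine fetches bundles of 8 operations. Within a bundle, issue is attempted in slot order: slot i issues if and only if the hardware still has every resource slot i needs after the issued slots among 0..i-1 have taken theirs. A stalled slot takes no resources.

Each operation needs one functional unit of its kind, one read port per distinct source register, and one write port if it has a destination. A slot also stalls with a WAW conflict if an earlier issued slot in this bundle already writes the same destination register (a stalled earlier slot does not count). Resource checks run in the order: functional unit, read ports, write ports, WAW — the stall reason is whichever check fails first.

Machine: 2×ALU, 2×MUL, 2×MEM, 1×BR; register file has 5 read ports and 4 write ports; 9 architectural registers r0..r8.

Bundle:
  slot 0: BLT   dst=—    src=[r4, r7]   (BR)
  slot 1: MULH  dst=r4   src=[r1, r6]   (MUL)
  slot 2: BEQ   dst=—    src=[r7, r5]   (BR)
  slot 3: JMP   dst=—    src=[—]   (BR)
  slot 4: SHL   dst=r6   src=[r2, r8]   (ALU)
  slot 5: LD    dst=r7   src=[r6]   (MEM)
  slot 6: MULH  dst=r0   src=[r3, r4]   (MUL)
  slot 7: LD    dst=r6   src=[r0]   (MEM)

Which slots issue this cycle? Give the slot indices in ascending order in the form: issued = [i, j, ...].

issued = [0, 1, 5]

  0. BR ⇒ go  {2A/2Mu/2Ld/0B | 3r 4w}
  1. MUL→r4 ⇒ go  {2A/1Mu/2Ld/0B | 1r 3w}
  2. BR ⇒ no(FU)  {2A/1Mu/2Ld/0B | 1r 3w}
  3. BR ⇒ no(FU)  {2A/1Mu/2Ld/0B | 1r 3w}
  4. ALU→r6 ⇒ no(RD_PORT)  {2A/1Mu/2Ld/0B | 1r 3w}
  5. MEM→r7 ⇒ go  {2A/1Mu/1Ld/0B | 0r 2w}
  6. MUL→r0 ⇒ no(RD_PORT)  {2A/1Mu/1Ld/0B | 0r 2w}
  7. MEM→r6 ⇒ no(RD_PORT)  {2A/1Mu/1Ld/0B | 0r 2w}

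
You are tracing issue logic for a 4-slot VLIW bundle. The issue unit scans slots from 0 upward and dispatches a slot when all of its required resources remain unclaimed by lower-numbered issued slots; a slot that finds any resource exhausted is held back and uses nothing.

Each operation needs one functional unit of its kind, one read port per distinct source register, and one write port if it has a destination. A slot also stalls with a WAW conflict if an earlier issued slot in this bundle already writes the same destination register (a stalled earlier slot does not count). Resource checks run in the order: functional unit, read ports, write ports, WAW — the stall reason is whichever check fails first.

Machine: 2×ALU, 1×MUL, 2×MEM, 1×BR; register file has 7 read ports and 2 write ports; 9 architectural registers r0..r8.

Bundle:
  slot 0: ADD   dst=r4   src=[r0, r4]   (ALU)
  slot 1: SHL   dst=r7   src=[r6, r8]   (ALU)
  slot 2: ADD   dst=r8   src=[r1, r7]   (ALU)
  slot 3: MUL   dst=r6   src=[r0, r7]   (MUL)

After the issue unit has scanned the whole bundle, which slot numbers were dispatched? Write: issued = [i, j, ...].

issued = [0, 1]

(0) want 1×ALU +2rd +1wr — yes → AL1|MU1|ME2|BR1|rd5|wr1
(1) want 1×ALU +2rd +1wr — yes → AL0|MU1|ME2|BR1|rd3|wr0
(2) want 1×ALU +2rd +1wr — FU → AL0|MU1|ME2|BR1|rd3|wr0
(3) want 1×MUL +2rd +1wr — WR_PORT → AL0|MU1|ME2|BR1|rd3|wr0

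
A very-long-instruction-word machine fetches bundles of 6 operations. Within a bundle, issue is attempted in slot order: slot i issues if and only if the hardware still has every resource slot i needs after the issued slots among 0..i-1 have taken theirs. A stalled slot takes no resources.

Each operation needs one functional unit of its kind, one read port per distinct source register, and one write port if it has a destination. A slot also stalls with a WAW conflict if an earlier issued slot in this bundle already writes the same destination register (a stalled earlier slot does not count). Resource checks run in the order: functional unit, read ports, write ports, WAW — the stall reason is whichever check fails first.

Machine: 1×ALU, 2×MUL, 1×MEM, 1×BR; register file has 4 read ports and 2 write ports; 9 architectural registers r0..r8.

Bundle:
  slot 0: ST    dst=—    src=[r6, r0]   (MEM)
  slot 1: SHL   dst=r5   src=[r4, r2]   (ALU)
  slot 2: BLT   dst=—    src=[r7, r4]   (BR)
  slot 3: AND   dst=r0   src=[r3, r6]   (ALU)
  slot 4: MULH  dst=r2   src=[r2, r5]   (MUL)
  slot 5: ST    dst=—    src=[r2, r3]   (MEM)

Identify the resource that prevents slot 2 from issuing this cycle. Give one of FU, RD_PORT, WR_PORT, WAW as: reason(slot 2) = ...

(0) want 1×MEM +2rd +0wr — yes → AL1|MU2|ME0|BR1|rd2|wr2
(1) want 1×ALU +2rd +1wr — yes → AL0|MU2|ME0|BR1|rd0|wr1
(2) want 1×BR +2rd +0wr — RD_PORT → AL0|MU2|ME0|BR1|rd0|wr1
(3) want 1×ALU +2rd +1wr — FU → AL0|MU2|ME0|BR1|rd0|wr1
(4) want 1×MUL +2rd +1wr — RD_PORT → AL0|MU2|ME0|BR1|rd0|wr1
(5) want 1×MEM +2rd +0wr — FU → AL0|MU2|ME0|BR1|rd0|wr1

reason(slot 2) = RD_PORT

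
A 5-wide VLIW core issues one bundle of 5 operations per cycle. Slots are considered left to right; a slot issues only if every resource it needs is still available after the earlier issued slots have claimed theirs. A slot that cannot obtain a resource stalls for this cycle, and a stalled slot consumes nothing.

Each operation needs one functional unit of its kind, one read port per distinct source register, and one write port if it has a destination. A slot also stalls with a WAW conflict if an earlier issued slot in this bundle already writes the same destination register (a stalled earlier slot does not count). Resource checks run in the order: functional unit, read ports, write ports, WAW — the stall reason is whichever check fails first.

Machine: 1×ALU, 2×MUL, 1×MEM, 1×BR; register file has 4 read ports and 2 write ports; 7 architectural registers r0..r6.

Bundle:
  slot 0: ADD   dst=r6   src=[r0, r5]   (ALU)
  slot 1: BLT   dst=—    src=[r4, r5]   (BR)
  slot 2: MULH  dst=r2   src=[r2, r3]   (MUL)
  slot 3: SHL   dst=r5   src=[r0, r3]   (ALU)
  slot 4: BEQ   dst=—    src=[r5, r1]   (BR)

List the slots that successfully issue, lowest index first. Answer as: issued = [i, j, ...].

issued = [0, 1]

  0. ALU→r6 ⇒ go  {0A/2Mu/1Ld/1B | 2r 1w}
  1. BR ⇒ go  {0A/2Mu/1Ld/0B | 0r 1w}
  2. MUL→r2 ⇒ no(RD_PORT)  {0A/2Mu/1Ld/0B | 0r 1w}
  3. ALU→r5 ⇒ no(FU)  {0A/2Mu/1Ld/0B | 0r 1w}
  4. BR ⇒ no(FU)  {0A/2Mu/1Ld/0B | 0r 1w}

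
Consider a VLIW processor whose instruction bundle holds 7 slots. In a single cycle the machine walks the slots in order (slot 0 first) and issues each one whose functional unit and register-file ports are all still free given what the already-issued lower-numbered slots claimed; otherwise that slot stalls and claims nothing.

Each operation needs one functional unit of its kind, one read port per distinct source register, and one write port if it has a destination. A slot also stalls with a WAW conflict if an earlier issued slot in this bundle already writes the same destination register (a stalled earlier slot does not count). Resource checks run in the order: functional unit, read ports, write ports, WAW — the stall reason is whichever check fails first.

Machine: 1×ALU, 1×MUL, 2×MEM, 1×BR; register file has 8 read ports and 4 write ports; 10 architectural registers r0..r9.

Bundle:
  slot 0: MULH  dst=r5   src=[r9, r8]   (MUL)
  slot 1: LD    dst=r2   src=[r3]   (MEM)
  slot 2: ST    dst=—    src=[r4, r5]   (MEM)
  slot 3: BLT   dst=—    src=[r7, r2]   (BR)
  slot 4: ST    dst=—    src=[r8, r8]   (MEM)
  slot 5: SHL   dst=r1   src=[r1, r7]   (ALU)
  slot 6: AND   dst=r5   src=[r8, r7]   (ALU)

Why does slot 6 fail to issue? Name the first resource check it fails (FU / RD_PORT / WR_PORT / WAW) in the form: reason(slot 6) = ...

[0] MUL needs rd=2 wr=1: ok; after: ALU=1 MUL=0 MEM=2 BR=1, R=6, W=3
[1] MEM needs rd=1 wr=1: ok; after: ALU=1 MUL=0 MEM=1 BR=1, R=5, W=2
[2] MEM needs rd=2 wr=0: ok; after: ALU=1 MUL=0 MEM=0 BR=1, R=3, W=2
[3] BR needs rd=2 wr=0: ok; after: ALU=1 MUL=0 MEM=0 BR=0, R=1, W=2
[4] MEM needs rd=1 wr=0: FU; after: ALU=1 MUL=0 MEM=0 BR=0, R=1, W=2
[5] ALU needs rd=2 wr=1: RD_PORT; after: ALU=1 MUL=0 MEM=0 BR=0, R=1, W=2
[6] ALU needs rd=2 wr=1: RD_PORT; after: ALU=1 MUL=0 MEM=0 BR=0, R=1, W=2

reason(slot 6) = RD_PORT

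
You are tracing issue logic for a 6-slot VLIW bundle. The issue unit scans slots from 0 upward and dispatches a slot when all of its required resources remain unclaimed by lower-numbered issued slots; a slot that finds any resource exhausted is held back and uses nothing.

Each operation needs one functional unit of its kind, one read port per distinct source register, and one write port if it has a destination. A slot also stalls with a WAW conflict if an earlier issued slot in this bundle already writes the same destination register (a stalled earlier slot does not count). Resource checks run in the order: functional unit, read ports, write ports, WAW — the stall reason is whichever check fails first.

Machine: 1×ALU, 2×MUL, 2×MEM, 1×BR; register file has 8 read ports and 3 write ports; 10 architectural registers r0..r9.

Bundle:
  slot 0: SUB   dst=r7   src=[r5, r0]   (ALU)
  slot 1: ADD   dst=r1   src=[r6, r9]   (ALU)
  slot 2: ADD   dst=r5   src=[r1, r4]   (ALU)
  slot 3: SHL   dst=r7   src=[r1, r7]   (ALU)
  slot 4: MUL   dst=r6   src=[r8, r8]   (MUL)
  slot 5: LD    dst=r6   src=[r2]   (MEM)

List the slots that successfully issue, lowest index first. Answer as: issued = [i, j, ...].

issued = [0, 4]

  0. ALU→r7 ⇒ go  {0A/2Mu/2Ld/1B | 6r 2w}
  1. ALU→r1 ⇒ no(FU)  {0A/2Mu/2Ld/1B | 6r 2w}
  2. ALU→r5 ⇒ no(FU)  {0A/2Mu/2Ld/1B | 6r 2w}
  3. ALU→r7 ⇒ no(FU)  {0A/2Mu/2Ld/1B | 6r 2w}
  4. MUL→r6 ⇒ go  {0A/1Mu/2Ld/1B | 5r 1w}
  5. MEM→r6 ⇒ no(WAW)  {0A/1Mu/2Ld/1B | 5r 1w}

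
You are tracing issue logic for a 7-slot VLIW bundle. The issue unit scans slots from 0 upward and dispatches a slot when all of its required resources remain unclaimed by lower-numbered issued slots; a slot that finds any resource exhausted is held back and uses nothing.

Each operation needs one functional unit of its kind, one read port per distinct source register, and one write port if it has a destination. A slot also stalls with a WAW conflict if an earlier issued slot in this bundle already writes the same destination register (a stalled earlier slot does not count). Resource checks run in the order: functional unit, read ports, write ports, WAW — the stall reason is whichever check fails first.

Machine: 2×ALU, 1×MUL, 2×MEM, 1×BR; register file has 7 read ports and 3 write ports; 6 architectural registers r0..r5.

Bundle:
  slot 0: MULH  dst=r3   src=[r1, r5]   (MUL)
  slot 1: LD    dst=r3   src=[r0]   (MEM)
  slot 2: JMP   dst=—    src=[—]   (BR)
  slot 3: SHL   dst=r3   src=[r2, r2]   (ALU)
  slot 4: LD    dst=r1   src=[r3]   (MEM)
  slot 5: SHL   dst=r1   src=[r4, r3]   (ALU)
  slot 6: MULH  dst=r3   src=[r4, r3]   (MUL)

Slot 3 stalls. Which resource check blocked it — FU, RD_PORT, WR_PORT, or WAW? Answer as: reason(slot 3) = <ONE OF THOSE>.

slot 0 (MUL): ISSUE — free A2,Mu0,Ld2,B1 rp5 wp2
slot 1 (MEM): stall WAW — free A2,Mu0,Ld2,B1 rp5 wp2
slot 2 (BR): ISSUE — free A2,Mu0,Ld2,B0 rp5 wp2
slot 3 (ALU): stall WAW — free A2,Mu0,Ld2,B0 rp5 wp2
slot 4 (MEM): ISSUE — free A2,Mu0,Ld1,B0 rp4 wp1
slot 5 (ALU): stall WAW — free A2,Mu0,Ld1,B0 rp4 wp1
slot 6 (MUL): stall FU — free A2,Mu0,Ld1,B0 rp4 wp1

reason(slot 3) = WAW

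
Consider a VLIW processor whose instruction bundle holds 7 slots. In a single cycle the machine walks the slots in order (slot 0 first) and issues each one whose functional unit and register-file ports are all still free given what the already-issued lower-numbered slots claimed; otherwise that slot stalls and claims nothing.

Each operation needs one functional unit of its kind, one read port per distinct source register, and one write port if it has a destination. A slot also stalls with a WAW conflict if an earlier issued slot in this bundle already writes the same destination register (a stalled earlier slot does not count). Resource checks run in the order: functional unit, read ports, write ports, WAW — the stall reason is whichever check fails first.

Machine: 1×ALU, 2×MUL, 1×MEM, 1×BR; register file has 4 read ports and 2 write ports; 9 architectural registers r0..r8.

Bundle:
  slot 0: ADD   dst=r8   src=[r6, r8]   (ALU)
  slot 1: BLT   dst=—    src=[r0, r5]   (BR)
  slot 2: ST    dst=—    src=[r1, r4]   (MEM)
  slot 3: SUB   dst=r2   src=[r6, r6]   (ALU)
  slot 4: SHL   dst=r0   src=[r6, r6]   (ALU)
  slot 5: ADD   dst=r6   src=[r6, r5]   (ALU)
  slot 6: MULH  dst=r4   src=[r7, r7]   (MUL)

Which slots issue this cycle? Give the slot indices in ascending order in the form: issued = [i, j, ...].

slot 0 (ALU): ISSUE — free A0,Mu2,Ld1,B1 rp2 wp1
slot 1 (BR): ISSUE — free A0,Mu2,Ld1,B0 rp0 wp1
slot 2 (MEM): stall RD_PORT — free A0,Mu2,Ld1,B0 rp0 wp1
slot 3 (ALU): stall FU — free A0,Mu2,Ld1,B0 rp0 wp1
slot 4 (ALU): stall FU — free A0,Mu2,Ld1,B0 rp0 wp1
slot 5 (ALU): stall FU — free A0,Mu2,Ld1,B0 rp0 wp1
slot 6 (MUL): stall RD_PORT — free A0,Mu2,Ld1,B0 rp0 wp1

issued = [0, 1]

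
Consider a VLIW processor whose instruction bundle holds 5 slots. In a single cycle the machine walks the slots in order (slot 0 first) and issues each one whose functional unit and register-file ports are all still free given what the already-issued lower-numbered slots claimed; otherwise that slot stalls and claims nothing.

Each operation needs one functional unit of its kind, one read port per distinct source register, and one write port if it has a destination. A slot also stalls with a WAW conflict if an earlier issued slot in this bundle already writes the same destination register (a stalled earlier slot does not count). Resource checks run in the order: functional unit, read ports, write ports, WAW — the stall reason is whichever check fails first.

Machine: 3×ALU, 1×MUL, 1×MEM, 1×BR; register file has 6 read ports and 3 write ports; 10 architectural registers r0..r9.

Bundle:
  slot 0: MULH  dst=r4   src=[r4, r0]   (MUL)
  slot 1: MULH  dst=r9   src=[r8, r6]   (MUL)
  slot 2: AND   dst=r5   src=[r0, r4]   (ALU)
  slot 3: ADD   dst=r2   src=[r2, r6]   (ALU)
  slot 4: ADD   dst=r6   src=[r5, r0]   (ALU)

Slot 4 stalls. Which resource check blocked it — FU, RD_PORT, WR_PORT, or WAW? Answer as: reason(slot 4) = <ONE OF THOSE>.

#0 MUL src=r4,r0 dispatched  <A:3 Mu:0 Ld:1 B:1 rd:4 wr:2>
#1 MUL src=r8,r6 held:FU  <A:3 Mu:0 Ld:1 B:1 rd:4 wr:2>
#2 ALU src=r0,r4 dispatched  <A:2 Mu:0 Ld:1 B:1 rd:2 wr:1>
#3 ALU src=r2,r6 dispatched  <A:1 Mu:0 Ld:1 B:1 rd:0 wr:0>
#4 ALU src=r5,r0 held:RD_PORT  <A:1 Mu:0 Ld:1 B:1 rd:0 wr:0>

reason(slot 4) = RD_PORT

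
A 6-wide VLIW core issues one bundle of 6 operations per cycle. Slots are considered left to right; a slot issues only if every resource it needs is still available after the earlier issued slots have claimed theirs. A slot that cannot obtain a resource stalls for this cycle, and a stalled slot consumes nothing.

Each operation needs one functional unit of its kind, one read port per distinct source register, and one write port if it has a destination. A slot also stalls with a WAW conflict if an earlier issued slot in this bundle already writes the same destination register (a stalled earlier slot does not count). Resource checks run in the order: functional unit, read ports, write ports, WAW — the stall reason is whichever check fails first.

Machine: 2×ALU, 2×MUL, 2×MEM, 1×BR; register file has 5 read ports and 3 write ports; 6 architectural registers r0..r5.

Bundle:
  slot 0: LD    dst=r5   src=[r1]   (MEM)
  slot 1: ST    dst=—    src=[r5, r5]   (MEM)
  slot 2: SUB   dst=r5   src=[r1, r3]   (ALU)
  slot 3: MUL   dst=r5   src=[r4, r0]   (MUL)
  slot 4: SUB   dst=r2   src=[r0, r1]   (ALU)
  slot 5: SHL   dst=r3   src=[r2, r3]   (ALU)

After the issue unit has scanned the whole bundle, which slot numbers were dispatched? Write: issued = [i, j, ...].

#0 MEM src=r1 dispatched  <A:2 Mu:2 Ld:1 B:1 rd:4 wr:2>
#1 MEM src=r5,r5 dispatched  <A:2 Mu:2 Ld:0 B:1 rd:3 wr:2>
#2 ALU src=r1,r3 held:WAW  <A:2 Mu:2 Ld:0 B:1 rd:3 wr:2>
#3 MUL src=r4,r0 held:WAW  <A:2 Mu:2 Ld:0 B:1 rd:3 wr:2>
#4 ALU src=r0,r1 dispatched  <A:1 Mu:2 Ld:0 B:1 rd:1 wr:1>
#5 ALU src=r2,r3 held:RD_PORT  <A:1 Mu:2 Ld:0 B:1 rd:1 wr:1>

issued = [0, 1, 4]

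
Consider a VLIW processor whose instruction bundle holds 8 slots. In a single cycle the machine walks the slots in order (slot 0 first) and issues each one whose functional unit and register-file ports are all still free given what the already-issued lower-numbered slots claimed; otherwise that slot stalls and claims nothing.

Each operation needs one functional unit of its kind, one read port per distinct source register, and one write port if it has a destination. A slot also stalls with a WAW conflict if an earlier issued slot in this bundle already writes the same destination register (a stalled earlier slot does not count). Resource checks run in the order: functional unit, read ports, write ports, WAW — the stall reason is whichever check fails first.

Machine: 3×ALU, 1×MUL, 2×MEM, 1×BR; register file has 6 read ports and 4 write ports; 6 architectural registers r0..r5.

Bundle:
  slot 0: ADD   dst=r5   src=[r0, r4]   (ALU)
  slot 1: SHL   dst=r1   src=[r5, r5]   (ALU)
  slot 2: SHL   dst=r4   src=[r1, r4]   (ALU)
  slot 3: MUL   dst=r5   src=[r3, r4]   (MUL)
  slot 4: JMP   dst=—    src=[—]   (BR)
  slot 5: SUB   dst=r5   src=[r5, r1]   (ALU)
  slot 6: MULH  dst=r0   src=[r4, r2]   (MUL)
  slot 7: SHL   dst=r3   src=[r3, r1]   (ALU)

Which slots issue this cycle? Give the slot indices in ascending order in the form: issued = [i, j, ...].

issued = [0, 1, 2, 4]

(0) want 1×ALU +2rd +1wr — yes → AL2|MU1|ME2|BR1|rd4|wr3
(1) want 1×ALU +1rd +1wr — yes → AL1|MU1|ME2|BR1|rd3|wr2
(2) want 1×ALU +2rd +1wr — yes → AL0|MU1|ME2|BR1|rd1|wr1
(3) want 1×MUL +2rd +1wr — RD_PORT → AL0|MU1|ME2|BR1|rd1|wr1
(4) want 1×BR +0rd +0wr — yes → AL0|MU1|ME2|BR0|rd1|wr1
(5) want 1×ALU +2rd +1wr — FU → AL0|MU1|ME2|BR0|rd1|wr1
(6) want 1×MUL +2rd +1wr — RD_PORT → AL0|MU1|ME2|BR0|rd1|wr1
(7) want 1×ALU +2rd +1wr — FU → AL0|MU1|ME2|BR0|rd1|wr1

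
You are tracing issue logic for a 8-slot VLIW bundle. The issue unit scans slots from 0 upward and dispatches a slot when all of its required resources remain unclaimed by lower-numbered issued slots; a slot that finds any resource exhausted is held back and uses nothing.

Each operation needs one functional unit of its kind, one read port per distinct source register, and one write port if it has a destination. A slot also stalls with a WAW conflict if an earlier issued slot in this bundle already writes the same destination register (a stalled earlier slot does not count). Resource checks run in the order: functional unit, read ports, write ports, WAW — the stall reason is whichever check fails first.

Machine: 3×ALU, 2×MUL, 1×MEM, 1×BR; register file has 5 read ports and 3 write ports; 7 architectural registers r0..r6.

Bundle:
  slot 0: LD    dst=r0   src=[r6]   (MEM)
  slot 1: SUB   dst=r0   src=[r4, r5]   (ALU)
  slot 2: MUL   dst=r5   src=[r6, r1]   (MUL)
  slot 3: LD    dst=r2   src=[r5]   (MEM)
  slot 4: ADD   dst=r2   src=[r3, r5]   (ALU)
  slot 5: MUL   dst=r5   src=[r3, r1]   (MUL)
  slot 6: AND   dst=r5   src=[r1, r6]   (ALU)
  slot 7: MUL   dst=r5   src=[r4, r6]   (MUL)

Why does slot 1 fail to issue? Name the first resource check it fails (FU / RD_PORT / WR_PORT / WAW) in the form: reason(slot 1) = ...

#0 MEM src=r6 dispatched  <A:3 Mu:2 Ld:0 B:1 rd:4 wr:2>
#1 ALU src=r4,r5 held:WAW  <A:3 Mu:2 Ld:0 B:1 rd:4 wr:2>
#2 MUL src=r6,r1 dispatched  <A:3 Mu:1 Ld:0 B:1 rd:2 wr:1>
#3 MEM src=r5 held:FU  <A:3 Mu:1 Ld:0 B:1 rd:2 wr:1>
#4 ALU src=r3,r5 dispatched  <A:2 Mu:1 Ld:0 B:1 rd:0 wr:0>
#5 MUL src=r3,r1 held:RD_PORT  <A:2 Mu:1 Ld:0 B:1 rd:0 wr:0>
#6 ALU src=r1,r6 held:RD_PORT  <A:2 Mu:1 Ld:0 B:1 rd:0 wr:0>
#7 MUL src=r4,r6 held:RD_PORT  <A:2 Mu:1 Ld:0 B:1 rd:0 wr:0>

reason(slot 1) = WAW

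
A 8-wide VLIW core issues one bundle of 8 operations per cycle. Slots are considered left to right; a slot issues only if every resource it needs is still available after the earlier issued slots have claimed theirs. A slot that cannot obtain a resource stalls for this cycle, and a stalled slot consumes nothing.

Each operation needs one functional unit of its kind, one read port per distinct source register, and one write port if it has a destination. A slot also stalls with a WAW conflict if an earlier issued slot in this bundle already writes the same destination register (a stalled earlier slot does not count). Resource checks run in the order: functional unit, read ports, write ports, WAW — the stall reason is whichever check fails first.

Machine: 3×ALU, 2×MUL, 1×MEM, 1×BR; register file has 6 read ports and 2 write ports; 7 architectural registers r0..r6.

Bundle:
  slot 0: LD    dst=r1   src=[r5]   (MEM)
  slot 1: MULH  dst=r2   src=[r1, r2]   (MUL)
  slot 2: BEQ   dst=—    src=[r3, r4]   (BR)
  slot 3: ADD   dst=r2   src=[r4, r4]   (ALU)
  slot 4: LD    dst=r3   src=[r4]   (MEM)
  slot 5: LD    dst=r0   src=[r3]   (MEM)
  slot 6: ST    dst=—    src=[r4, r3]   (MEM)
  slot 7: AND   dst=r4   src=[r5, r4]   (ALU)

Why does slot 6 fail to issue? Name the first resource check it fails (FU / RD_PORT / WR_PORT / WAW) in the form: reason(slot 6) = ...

reason(slot 6) = FU

#0 MEM src=r5 dispatched  <A:3 Mu:2 Ld:0 B:1 rd:5 wr:1>
#1 MUL src=r1,r2 dispatched  <A:3 Mu:1 Ld:0 B:1 rd:3 wr:0>
#2 BR src=r3,r4 dispatched  <A:3 Mu:1 Ld:0 B:0 rd:1 wr:0>
#3 ALU src=r4,r4 held:WR_PORT  <A:3 Mu:1 Ld:0 B:0 rd:1 wr:0>
#4 MEM src=r4 held:FU  <A:3 Mu:1 Ld:0 B:0 rd:1 wr:0>
#5 MEM src=r3 held:FU  <A:3 Mu:1 Ld:0 B:0 rd:1 wr:0>
#6 MEM src=r4,r3 held:FU  <A:3 Mu:1 Ld:0 B:0 rd:1 wr:0>
#7 ALU src=r5,r4 held:RD_PORT  <A:3 Mu:1 Ld:0 B:0 rd:1 wr:0>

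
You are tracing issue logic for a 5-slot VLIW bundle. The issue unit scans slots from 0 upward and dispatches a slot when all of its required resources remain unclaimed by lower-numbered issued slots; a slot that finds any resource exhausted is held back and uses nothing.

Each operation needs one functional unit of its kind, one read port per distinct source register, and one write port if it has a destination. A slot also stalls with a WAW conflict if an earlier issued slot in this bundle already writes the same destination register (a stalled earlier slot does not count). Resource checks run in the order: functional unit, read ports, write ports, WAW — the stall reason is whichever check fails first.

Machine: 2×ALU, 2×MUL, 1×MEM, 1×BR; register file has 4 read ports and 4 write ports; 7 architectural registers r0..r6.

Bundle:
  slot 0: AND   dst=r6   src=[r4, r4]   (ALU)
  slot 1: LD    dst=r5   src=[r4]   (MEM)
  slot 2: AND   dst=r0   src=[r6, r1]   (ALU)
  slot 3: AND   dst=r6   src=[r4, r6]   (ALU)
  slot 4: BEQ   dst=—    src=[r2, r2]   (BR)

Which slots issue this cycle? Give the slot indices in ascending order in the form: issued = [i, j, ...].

(0) want 1×ALU +1rd +1wr — yes → AL1|MU2|ME1|BR1|rd3|wr3
(1) want 1×MEM +1rd +1wr — yes → AL1|MU2|ME0|BR1|rd2|wr2
(2) want 1×ALU +2rd +1wr — yes → AL0|MU2|ME0|BR1|rd0|wr1
(3) want 1×ALU +2rd +1wr — FU → AL0|MU2|ME0|BR1|rd0|wr1
(4) want 1×BR +1rd +0wr — RD_PORT → AL0|MU2|ME0|BR1|rd0|wr1

issued = [0, 1, 2]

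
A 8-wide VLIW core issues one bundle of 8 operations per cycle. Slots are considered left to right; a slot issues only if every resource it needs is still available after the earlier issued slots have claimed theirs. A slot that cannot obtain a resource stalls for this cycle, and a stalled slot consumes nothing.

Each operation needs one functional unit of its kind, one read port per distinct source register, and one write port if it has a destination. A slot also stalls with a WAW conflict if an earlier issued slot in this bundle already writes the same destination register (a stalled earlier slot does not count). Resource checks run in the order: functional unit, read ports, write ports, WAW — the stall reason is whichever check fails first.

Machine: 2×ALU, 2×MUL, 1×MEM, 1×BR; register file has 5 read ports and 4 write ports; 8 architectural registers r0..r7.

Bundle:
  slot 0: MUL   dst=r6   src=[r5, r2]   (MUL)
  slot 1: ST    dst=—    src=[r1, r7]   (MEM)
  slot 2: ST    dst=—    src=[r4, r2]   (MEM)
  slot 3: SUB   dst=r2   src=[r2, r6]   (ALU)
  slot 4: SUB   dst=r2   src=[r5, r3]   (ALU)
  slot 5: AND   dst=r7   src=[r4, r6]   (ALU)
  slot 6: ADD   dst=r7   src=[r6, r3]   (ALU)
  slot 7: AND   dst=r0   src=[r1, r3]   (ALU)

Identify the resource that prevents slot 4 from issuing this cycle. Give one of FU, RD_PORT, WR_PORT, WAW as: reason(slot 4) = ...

#0 MUL src=r5,r2 dispatched  <A:2 Mu:1 Ld:1 B:1 rd:3 wr:3>
#1 MEM src=r1,r7 dispatched  <A:2 Mu:1 Ld:0 B:1 rd:1 wr:3>
#2 MEM src=r4,r2 held:FU  <A:2 Mu:1 Ld:0 B:1 rd:1 wr:3>
#3 ALU src=r2,r6 held:RD_PORT  <A:2 Mu:1 Ld:0 B:1 rd:1 wr:3>
#4 ALU src=r5,r3 held:RD_PORT  <A:2 Mu:1 Ld:0 B:1 rd:1 wr:3>
#5 ALU src=r4,r6 held:RD_PORT  <A:2 Mu:1 Ld:0 B:1 rd:1 wr:3>
#6 ALU src=r6,r3 held:RD_PORT  <A:2 Mu:1 Ld:0 B:1 rd:1 wr:3>
#7 ALU src=r1,r3 held:RD_PORT  <A:2 Mu:1 Ld:0 B:1 rd:1 wr:3>

reason(slot 4) = RD_PORT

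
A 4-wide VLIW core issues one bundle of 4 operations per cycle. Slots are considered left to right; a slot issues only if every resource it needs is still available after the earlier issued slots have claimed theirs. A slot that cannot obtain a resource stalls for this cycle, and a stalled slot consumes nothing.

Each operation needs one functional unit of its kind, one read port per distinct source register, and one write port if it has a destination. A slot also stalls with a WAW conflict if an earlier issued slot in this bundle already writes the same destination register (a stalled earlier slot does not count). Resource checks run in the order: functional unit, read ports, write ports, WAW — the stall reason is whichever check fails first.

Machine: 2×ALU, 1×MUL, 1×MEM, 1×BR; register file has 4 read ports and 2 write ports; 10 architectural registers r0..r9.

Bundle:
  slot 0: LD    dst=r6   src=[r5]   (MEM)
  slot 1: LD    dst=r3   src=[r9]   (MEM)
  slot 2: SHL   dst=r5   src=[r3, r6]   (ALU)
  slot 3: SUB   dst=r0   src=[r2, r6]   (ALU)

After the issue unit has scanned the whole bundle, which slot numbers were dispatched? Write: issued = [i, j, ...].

issued = [0, 2]

[0] MEM needs rd=1 wr=1: ok; after: ALU=2 MUL=1 MEM=0 BR=1, R=3, W=1
[1] MEM needs rd=1 wr=1: FU; after: ALU=2 MUL=1 MEM=0 BR=1, R=3, W=1
[2] ALU needs rd=2 wr=1: ok; after: ALU=1 MUL=1 MEM=0 BR=1, R=1, W=0
[3] ALU needs rd=2 wr=1: RD_PORT; after: ALU=1 MUL=1 MEM=0 BR=1, R=1, W=0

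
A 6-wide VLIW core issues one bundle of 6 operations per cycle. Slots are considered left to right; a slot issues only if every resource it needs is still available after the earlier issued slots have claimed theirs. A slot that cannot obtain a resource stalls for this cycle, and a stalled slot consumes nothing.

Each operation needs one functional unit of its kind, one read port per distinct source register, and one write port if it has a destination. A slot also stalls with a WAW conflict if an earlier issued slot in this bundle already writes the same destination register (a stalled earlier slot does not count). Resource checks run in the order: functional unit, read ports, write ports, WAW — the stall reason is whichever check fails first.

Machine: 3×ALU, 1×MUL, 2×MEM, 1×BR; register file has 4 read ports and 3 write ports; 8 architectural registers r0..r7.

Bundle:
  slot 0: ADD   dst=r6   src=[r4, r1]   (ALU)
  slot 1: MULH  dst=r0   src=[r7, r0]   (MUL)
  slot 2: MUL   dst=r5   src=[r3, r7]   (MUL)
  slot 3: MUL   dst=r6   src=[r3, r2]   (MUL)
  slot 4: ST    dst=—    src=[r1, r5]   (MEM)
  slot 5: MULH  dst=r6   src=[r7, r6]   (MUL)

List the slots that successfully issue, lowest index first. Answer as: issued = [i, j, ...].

issued = [0, 1]

  0. ALU→r6 ⇒ go  {2A/1Mu/2Ld/1B | 2r 2w}
  1. MUL→r0 ⇒ go  {2A/0Mu/2Ld/1B | 0r 1w}
  2. MUL→r5 ⇒ no(FU)  {2A/0Mu/2Ld/1B | 0r 1w}
  3. MUL→r6 ⇒ no(FU)  {2A/0Mu/2Ld/1B | 0r 1w}
  4. MEM ⇒ no(RD_PORT)  {2A/0Mu/2Ld/1B | 0r 1w}
  5. MUL→r6 ⇒ no(FU)  {2A/0Mu/2Ld/1B | 0r 1w}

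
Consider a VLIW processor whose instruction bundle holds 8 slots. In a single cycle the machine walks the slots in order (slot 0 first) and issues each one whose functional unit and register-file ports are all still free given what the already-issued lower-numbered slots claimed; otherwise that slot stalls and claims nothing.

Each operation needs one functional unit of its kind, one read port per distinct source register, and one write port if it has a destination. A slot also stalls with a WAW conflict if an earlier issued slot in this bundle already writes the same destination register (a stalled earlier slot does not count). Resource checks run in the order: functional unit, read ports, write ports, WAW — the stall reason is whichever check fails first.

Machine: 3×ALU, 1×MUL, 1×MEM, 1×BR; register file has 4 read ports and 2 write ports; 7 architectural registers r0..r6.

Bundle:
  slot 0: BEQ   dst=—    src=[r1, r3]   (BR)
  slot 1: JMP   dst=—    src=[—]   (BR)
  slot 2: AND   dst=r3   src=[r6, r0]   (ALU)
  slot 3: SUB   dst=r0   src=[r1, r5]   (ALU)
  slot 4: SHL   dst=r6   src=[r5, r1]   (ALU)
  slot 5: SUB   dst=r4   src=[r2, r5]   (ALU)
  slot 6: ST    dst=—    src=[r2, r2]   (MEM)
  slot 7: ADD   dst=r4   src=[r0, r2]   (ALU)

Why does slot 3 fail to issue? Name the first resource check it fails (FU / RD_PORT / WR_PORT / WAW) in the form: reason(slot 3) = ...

(0) want 1×BR +2rd +0wr — yes → AL3|MU1|ME1|BR0|rd2|wr2
(1) want 1×BR +0rd +0wr — FU → AL3|MU1|ME1|BR0|rd2|wr2
(2) want 1×ALU +2rd +1wr — yes → AL2|MU1|ME1|BR0|rd0|wr1
(3) want 1×ALU +2rd +1wr — RD_PORT → AL2|MU1|ME1|BR0|rd0|wr1
(4) want 1×ALU +2rd +1wr — RD_PORT → AL2|MU1|ME1|BR0|rd0|wr1
(5) want 1×ALU +2rd +1wr — RD_PORT → AL2|MU1|ME1|BR0|rd0|wr1
(6) want 1×MEM +1rd +0wr — RD_PORT → AL2|MU1|ME1|BR0|rd0|wr1
(7) want 1×ALU +2rd +1wr — RD_PORT → AL2|MU1|ME1|BR0|rd0|wr1

reason(slot 3) = RD_PORT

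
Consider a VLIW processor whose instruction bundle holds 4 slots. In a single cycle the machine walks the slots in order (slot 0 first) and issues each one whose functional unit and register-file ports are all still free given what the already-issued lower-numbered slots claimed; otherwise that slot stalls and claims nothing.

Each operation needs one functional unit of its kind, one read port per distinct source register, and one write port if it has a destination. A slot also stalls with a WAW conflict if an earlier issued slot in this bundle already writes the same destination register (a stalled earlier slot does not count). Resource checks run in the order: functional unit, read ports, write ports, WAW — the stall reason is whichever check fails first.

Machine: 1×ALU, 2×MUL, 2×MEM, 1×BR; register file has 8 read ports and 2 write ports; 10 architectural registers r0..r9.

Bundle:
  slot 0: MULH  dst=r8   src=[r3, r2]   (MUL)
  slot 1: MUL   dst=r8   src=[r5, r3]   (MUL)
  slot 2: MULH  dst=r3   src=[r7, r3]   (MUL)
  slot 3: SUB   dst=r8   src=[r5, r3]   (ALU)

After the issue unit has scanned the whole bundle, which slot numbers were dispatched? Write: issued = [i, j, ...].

slot 0 (MUL): ISSUE — free A1,Mu1,Ld2,B1 rp6 wp1
slot 1 (MUL): stall WAW — free A1,Mu1,Ld2,B1 rp6 wp1
slot 2 (MUL): ISSUE — free A1,Mu0,Ld2,B1 rp4 wp0
slot 3 (ALU): stall WR_PORT — free A1,Mu0,Ld2,B1 rp4 wp0

issued = [0, 2]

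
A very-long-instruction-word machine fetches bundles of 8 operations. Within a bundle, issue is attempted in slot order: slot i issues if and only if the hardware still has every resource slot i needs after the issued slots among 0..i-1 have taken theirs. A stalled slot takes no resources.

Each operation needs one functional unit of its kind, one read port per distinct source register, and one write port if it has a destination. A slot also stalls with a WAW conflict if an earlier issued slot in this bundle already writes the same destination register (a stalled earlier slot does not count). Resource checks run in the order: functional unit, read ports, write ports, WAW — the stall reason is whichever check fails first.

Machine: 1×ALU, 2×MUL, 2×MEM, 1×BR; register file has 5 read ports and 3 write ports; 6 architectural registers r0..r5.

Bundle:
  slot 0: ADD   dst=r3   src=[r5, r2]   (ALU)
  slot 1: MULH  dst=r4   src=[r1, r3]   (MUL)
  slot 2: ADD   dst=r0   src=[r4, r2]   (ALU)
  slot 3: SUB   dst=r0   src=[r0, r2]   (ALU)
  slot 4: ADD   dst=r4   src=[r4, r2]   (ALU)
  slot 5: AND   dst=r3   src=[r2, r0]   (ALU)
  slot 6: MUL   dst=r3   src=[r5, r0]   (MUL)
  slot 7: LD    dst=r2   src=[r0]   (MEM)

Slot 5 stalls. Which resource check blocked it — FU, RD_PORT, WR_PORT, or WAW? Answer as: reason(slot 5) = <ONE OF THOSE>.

reason(slot 5) = FU

  0. ALU→r3 ⇒ go  {0A/2Mu/2Ld/1B | 3r 2w}
  1. MUL→r4 ⇒ go  {0A/1Mu/2Ld/1B | 1r 1w}
  2. ALU→r0 ⇒ no(FU)  {0A/1Mu/2Ld/1B | 1r 1w}
  3. ALU→r0 ⇒ no(FU)  {0A/1Mu/2Ld/1B | 1r 1w}
  4. ALU→r4 ⇒ no(FU)  {0A/1Mu/2Ld/1B | 1r 1w}
  5. ALU→r3 ⇒ no(FU)  {0A/1Mu/2Ld/1B | 1r 1w}
  6. MUL→r3 ⇒ no(RD_PORT)  {0A/1Mu/2Ld/1B | 1r 1w}
  7. MEM→r2 ⇒ go  {0A/1Mu/1Ld/1B | 0r 0w}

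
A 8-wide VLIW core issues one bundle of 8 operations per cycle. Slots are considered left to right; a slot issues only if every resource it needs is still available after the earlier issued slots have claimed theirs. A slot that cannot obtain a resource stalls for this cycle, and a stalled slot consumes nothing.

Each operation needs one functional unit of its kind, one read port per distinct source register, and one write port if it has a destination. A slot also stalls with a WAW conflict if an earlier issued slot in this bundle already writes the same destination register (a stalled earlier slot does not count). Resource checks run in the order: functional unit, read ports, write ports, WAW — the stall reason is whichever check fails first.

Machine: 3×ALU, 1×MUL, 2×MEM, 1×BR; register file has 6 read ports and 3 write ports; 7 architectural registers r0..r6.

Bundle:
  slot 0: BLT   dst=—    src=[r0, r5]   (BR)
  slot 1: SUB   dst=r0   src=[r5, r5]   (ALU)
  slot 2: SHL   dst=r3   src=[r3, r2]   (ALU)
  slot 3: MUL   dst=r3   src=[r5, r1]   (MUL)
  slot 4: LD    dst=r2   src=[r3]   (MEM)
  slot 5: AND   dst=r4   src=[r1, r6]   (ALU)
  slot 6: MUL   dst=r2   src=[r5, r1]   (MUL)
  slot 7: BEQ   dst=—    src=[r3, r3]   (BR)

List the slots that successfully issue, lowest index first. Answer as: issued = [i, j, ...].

issued = [0, 1, 2, 4]

(0) want 1×BR +2rd +0wr — yes → AL3|MU1|ME2|BR0|rd4|wr3
(1) want 1×ALU +1rd +1wr — yes → AL2|MU1|ME2|BR0|rd3|wr2
(2) want 1×ALU +2rd +1wr — yes → AL1|MU1|ME2|BR0|rd1|wr1
(3) want 1×MUL +2rd +1wr — RD_PORT → AL1|MU1|ME2|BR0|rd1|wr1
(4) want 1×MEM +1rd +1wr — yes → AL1|MU1|ME1|BR0|rd0|wr0
(5) want 1×ALU +2rd +1wr — RD_PORT → AL1|MU1|ME1|BR0|rd0|wr0
(6) want 1×MUL +2rd +1wr — RD_PORT → AL1|MU1|ME1|BR0|rd0|wr0
(7) want 1×BR +1rd +0wr — FU → AL1|MU1|ME1|BR0|rd0|wr0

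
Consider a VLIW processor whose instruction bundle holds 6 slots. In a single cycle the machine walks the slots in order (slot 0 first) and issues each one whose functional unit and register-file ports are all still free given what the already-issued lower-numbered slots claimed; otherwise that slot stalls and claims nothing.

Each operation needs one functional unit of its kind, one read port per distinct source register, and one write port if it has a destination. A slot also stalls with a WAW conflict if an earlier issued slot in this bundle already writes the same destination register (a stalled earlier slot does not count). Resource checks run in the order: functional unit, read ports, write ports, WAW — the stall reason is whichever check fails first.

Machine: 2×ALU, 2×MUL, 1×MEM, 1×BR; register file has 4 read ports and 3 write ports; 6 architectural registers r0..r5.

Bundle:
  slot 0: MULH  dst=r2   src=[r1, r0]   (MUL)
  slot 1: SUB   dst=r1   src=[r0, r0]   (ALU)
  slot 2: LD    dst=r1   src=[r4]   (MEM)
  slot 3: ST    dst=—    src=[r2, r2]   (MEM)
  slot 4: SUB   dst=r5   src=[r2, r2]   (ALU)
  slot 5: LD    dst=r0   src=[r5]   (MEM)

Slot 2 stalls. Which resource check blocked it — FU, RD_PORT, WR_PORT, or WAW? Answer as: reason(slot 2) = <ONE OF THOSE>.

slot 0 (MUL): ISSUE — free A2,Mu1,Ld1,B1 rp2 wp2
slot 1 (ALU): ISSUE — free A1,Mu1,Ld1,B1 rp1 wp1
slot 2 (MEM): stall WAW — free A1,Mu1,Ld1,B1 rp1 wp1
slot 3 (MEM): ISSUE — free A1,Mu1,Ld0,B1 rp0 wp1
slot 4 (ALU): stall RD_PORT — free A1,Mu1,Ld0,B1 rp0 wp1
slot 5 (MEM): stall FU — free A1,Mu1,Ld0,B1 rp0 wp1

reason(slot 2) = WAW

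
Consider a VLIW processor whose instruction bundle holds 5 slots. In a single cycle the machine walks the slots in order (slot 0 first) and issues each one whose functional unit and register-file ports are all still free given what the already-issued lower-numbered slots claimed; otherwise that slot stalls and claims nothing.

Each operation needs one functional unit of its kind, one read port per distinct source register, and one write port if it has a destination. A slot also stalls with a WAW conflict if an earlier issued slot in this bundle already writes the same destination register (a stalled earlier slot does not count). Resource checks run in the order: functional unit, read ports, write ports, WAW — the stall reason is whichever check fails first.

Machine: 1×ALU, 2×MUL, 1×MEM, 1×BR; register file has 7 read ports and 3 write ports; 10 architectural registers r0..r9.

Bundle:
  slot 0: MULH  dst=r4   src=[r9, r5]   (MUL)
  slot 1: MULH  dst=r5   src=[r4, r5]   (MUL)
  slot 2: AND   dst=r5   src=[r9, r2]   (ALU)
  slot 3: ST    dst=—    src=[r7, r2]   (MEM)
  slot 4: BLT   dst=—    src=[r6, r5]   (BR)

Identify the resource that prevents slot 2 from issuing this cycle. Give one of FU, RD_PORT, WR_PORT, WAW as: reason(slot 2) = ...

[0] MUL needs rd=2 wr=1: ok; after: ALU=1 MUL=1 MEM=1 BR=1, R=5, W=2
[1] MUL needs rd=2 wr=1: ok; after: ALU=1 MUL=0 MEM=1 BR=1, R=3, W=1
[2] ALU needs rd=2 wr=1: WAW; after: ALU=1 MUL=0 MEM=1 BR=1, R=3, W=1
[3] MEM needs rd=2 wr=0: ok; after: ALU=1 MUL=0 MEM=0 BR=1, R=1, W=1
[4] BR needs rd=2 wr=0: RD_PORT; after: ALU=1 MUL=0 MEM=0 BR=1, R=1, W=1

reason(slot 2) = WAW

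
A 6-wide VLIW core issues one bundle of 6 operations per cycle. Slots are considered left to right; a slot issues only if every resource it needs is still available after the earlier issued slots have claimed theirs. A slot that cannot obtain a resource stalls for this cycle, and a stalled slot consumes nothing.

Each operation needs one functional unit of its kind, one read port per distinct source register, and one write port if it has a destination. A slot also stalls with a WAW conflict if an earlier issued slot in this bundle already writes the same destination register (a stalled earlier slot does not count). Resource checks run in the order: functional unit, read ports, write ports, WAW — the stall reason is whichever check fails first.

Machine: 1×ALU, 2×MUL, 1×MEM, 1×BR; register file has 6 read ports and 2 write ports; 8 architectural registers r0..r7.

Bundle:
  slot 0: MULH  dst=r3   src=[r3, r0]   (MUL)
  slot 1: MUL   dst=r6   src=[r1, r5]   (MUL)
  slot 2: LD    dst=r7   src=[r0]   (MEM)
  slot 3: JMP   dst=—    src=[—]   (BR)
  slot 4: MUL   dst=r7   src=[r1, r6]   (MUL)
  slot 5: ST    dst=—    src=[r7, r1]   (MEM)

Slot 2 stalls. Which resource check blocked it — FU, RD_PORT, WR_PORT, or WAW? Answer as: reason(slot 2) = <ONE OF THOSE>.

reason(slot 2) = WR_PORT

  0. MUL→r3 ⇒ go  {1A/1Mu/1Ld/1B | 4r 1w}
  1. MUL→r6 ⇒ go  {1A/0Mu/1Ld/1B | 2r 0w}
  2. MEM→r7 ⇒ no(WR_PORT)  {1A/0Mu/1Ld/1B | 2r 0w}
  3. BR ⇒ go  {1A/0Mu/1Ld/0B | 2r 0w}
  4. MUL→r7 ⇒ no(FU)  {1A/0Mu/1Ld/0B | 2r 0w}
  5. MEM ⇒ go  {1A/0Mu/0Ld/0B | 0r 0w}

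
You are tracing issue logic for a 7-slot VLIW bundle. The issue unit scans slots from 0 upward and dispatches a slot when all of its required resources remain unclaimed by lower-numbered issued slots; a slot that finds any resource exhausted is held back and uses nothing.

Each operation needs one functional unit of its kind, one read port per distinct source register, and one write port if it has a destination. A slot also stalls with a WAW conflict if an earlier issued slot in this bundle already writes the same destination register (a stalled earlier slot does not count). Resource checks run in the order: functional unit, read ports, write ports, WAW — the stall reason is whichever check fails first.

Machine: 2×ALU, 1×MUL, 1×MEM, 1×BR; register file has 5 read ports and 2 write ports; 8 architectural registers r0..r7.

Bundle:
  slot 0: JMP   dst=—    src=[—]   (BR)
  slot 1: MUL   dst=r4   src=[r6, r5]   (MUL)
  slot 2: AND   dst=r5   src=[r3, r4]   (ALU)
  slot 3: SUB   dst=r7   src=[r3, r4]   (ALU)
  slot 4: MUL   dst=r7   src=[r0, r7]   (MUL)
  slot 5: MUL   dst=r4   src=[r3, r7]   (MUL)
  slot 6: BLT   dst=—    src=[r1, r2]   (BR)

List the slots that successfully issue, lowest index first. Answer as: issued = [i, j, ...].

(0) want 1×BR +0rd +0wr — yes → AL2|MU1|ME1|BR0|rd5|wr2
(1) want 1×MUL +2rd +1wr — yes → AL2|MU0|ME1|BR0|rd3|wr1
(2) want 1×ALU +2rd +1wr — yes → AL1|MU0|ME1|BR0|rd1|wr0
(3) want 1×ALU +2rd +1wr — RD_PORT → AL1|MU0|ME1|BR0|rd1|wr0
(4) want 1×MUL +2rd +1wr — FU → AL1|MU0|ME1|BR0|rd1|wr0
(5) want 1×MUL +2rd +1wr — FU → AL1|MU0|ME1|BR0|rd1|wr0
(6) want 1×BR +2rd +0wr — FU → AL1|MU0|ME1|BR0|rd1|wr0

issued = [0, 1, 2]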